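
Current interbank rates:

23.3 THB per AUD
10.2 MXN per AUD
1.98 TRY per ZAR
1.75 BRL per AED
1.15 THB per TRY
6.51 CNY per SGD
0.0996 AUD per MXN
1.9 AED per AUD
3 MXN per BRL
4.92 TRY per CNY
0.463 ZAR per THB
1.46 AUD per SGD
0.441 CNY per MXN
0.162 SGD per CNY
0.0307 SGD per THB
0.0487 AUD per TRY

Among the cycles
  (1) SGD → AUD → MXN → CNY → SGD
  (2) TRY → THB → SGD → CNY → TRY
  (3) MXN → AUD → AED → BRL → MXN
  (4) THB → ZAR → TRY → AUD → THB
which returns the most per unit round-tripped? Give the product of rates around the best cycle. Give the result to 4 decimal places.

1.1308

(1) 1.46 × 10.2 × 0.441 × 0.162 = 1.06391
(2) 1.15 × 0.0307 × 6.51 × 4.92 = 1.13079
(3) 0.0996 × 1.9 × 1.75 × 3 = 0.99351
(4) 0.463 × 1.98 × 0.0487 × 23.3 = 1.04023
Highest is cycle (2) at 1.1308 (>1, arbitrage).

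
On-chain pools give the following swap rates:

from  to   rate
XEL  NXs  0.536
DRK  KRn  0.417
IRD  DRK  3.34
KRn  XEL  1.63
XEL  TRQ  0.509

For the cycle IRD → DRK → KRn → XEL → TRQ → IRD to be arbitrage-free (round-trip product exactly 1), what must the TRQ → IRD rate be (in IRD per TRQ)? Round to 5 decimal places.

Known legs of the cycle: 3.34 × 0.417 × 1.63 × 0.509 = 1.1555477826
For no arbitrage the full-cycle product must be 1, so the missing rate is 1 / 1.1555477826 ≈ 0.8653904.

0.86539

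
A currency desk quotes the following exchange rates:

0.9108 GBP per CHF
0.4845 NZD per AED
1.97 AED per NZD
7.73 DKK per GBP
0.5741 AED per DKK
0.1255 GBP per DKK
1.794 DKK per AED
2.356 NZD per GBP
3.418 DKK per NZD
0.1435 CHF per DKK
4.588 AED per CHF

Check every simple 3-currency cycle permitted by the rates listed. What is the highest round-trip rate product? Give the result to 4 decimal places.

1.1811

AED→DKK→CHF→AED: 1.794 × 0.1435 × 4.588 = 1.18113
GBP→NZD→DKK→GBP: 2.356 × 3.418 × 0.1255 = 1.01063
GBP→DKK→CHF→GBP: 7.73 × 0.1435 × 0.9108 = 1.01031
AED→NZD→DKK→AED: 0.4845 × 3.418 × 0.5741 = 0.95072
Maximum is AED→DKK→CHF→AED at 1.1811; arbitrage exists.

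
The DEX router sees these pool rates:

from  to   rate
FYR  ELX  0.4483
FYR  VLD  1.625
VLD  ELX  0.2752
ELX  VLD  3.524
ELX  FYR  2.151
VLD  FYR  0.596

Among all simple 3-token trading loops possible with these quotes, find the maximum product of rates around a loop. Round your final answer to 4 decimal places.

VLD→ELX→FYR→VLD: 0.2752 × 2.151 × 1.625 = 0.96193
VLD→FYR→ELX→VLD: 0.596 × 0.4483 × 3.524 = 0.94157
Maximum is VLD→ELX→FYR→VLD at 0.9619; no arbitrage — every cycle loses value.

0.9619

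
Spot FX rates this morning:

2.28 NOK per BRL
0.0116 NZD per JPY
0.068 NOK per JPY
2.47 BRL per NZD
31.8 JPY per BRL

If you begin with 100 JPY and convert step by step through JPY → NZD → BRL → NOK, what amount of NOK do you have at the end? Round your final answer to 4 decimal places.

100 JPY × 0.0116 = 1.16 NZD
1.16 NZD × 2.47 = 2.8652 BRL
2.8652 BRL × 2.28 = 6.532656 NOK

6.5327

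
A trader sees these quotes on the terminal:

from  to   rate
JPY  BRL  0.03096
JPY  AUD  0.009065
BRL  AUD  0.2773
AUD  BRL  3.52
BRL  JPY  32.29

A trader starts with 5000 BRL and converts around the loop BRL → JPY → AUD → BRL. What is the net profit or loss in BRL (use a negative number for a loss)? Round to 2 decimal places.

5000 BRL × 32.29 = 161450 JPY
161450 JPY × 0.009065 = 1463.54425 AUD
1463.54425 AUD × 3.52 = 5151.67576 BRL
Net change: 5151.67576 − 5000 = 151.67576 BRL

151.68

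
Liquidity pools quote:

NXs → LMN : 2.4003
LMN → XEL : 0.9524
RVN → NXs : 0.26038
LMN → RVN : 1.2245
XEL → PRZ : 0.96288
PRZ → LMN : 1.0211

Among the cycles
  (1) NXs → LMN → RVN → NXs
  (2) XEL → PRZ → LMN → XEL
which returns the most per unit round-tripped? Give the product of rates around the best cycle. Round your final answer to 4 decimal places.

(1) 2.4003 × 1.2245 × 0.26038 = 0.76530
(2) 0.96288 × 1.0211 × 0.9524 = 0.93640
Highest is cycle (2) at 0.9364 (≤1, no arbitrage).

0.9364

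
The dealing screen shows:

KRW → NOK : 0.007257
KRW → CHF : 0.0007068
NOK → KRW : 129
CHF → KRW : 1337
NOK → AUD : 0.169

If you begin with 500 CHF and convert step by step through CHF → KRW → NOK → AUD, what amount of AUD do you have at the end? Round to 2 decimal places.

819.87

500 CHF × 1337 = 668500 KRW
668500 KRW × 0.007257 = 4851.3045 NOK
4851.3045 NOK × 0.169 = 819.8704605 AUD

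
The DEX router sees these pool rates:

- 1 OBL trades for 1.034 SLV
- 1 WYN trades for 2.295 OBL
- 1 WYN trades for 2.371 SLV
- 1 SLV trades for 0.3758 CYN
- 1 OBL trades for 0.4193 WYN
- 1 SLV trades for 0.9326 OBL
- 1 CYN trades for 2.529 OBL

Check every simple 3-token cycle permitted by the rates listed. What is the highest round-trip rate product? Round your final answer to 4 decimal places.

SLV→CYN→OBL→SLV: 0.3758 × 2.529 × 1.034 = 0.98271
SLV→OBL→WYN→SLV: 0.9326 × 0.4193 × 2.371 = 0.92715
Maximum is SLV→CYN→OBL→SLV at 0.9827; no arbitrage — every cycle loses value.

0.9827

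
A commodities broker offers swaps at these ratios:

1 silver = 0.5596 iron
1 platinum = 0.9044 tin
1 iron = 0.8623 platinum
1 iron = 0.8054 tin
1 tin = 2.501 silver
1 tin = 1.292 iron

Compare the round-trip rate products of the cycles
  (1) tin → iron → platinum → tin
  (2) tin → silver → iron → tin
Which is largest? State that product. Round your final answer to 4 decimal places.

1.1272

(1) 1.292 × 0.8623 × 0.9044 = 1.00758
(2) 2.501 × 0.5596 × 0.8054 = 1.12721
Highest is cycle (2) at 1.1272 (>1, arbitrage).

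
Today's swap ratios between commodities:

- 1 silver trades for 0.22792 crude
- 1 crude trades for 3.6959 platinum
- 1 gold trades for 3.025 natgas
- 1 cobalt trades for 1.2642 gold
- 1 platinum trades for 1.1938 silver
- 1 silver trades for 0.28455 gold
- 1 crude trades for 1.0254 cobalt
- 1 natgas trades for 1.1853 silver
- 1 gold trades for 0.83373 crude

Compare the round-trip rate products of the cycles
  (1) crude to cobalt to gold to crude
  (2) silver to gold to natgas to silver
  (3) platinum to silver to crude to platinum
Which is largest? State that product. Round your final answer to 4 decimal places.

(1) 1.0254 × 1.2642 × 0.83373 = 1.08077
(2) 0.28455 × 3.025 × 1.1853 = 1.02026
(3) 1.1938 × 0.22792 × 3.6959 = 1.00562
Highest is cycle (1) at 1.0808 (>1, arbitrage).

1.0808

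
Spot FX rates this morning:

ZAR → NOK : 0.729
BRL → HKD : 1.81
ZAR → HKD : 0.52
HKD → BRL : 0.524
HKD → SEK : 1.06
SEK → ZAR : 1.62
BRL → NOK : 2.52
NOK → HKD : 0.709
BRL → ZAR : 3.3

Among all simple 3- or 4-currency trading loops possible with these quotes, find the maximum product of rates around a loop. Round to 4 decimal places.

BRL→NOK→HKD→BRL: 2.52 × 0.709 × 0.524 = 0.93622
BRL→ZAR→HKD→BRL: 3.3 × 0.52 × 0.524 = 0.89918
BRL→ZAR→NOK→HKD→BRL: 3.3 × 0.729 × 0.709 × 0.524 = 0.89376
SEK→ZAR→HKD→SEK: 1.62 × 0.52 × 1.06 = 0.89294
SEK→ZAR→NOK→HKD→SEK: 1.62 × 0.729 × 0.709 × 1.06 = 0.88755
Maximum is BRL→NOK→HKD→BRL at 0.9362; no arbitrage — every cycle loses value.

0.9362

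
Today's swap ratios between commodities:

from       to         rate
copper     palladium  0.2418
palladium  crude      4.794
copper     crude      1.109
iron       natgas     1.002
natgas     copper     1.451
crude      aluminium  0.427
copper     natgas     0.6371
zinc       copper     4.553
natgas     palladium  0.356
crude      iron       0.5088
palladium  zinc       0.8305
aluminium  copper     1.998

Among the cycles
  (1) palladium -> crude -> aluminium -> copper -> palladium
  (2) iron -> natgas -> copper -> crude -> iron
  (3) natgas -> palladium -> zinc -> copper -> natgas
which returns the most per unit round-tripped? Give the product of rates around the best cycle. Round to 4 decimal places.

0.9890

(1) 4.794 × 0.427 × 1.998 × 0.2418 = 0.98896
(2) 1.002 × 1.451 × 1.109 × 0.5088 = 0.82038
(3) 0.356 × 0.8305 × 4.553 × 0.6371 = 0.85762
Highest is cycle (1) at 0.9890 (≤1, no arbitrage).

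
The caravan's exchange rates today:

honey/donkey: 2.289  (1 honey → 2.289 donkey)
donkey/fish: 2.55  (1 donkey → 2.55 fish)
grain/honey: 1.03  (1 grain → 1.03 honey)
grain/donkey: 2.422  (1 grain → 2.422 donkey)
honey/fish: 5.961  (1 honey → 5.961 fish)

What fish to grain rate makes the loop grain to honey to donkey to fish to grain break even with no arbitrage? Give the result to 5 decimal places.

Known legs of the cycle: 1.03 × 2.289 × 2.55 = 6.0120585
For no arbitrage the full-cycle product must be 1, so the missing rate is 1 / 6.0120585 ≈ 0.1663324.

0.16633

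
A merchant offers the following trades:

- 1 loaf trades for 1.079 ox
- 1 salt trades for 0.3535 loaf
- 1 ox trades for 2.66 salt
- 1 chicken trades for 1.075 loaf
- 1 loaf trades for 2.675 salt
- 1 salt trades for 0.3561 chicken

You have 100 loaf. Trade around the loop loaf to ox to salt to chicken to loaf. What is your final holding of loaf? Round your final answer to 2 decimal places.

100 loaf × 1.079 = 107.9 ox
107.9 ox × 2.66 = 287.014 salt
287.014 salt × 0.3561 = 102.2056854 chicken
102.2056854 chicken × 1.075 = 109.871111805 loaf

109.87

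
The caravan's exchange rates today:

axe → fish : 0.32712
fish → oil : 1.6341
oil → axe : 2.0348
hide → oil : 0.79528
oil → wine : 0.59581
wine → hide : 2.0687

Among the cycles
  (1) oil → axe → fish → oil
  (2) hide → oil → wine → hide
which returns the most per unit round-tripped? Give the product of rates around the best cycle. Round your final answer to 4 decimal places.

(1) 2.0348 × 0.32712 × 1.6341 = 1.08770
(2) 0.79528 × 0.59581 × 2.0687 = 0.98022
Highest is cycle (1) at 1.0877 (>1, arbitrage).

1.0877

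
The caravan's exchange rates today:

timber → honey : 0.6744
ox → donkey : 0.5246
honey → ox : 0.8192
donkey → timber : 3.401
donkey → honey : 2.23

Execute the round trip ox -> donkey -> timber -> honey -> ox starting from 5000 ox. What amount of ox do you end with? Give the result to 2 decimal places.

5000 ox × 0.5246 = 2623 donkey
2623 donkey × 3.401 = 8920.823 timber
8920.823 timber × 0.6744 = 6016.2030312 honey
6016.2030312 honey × 0.8192 = 4928.47352315904 ox

4928.47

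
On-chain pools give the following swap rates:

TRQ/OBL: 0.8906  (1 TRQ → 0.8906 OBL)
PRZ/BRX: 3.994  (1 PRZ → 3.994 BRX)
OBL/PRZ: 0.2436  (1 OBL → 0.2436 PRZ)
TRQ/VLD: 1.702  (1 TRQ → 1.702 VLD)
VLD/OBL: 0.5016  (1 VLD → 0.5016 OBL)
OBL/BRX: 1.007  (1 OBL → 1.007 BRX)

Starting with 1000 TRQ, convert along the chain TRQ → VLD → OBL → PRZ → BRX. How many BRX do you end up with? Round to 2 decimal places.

830.62

1000 TRQ × 1.702 = 1702 VLD
1702 VLD × 0.5016 = 853.7232 OBL
853.7232 OBL × 0.2436 = 207.96697152 PRZ
207.96697152 PRZ × 3.994 = 830.62008425088 BRX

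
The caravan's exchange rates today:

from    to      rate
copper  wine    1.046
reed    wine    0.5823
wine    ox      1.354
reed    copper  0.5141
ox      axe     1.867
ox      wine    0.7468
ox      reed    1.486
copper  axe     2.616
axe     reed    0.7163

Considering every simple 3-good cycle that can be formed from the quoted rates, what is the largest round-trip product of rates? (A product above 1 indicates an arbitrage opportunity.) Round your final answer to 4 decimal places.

wine→ox→reed→wine: 1.354 × 1.486 × 0.5823 = 1.17161
reed→copper→axe→reed: 0.5141 × 2.616 × 0.7163 = 0.96334
Maximum is wine→ox→reed→wine at 1.1716; arbitrage exists.

1.1716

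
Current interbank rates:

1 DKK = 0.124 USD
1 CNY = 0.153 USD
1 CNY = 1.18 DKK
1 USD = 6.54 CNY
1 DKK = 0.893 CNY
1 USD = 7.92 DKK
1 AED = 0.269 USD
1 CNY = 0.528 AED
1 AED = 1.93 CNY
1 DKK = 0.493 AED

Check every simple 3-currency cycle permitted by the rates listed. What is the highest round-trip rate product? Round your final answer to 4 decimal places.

1.1228

AED→CNY→DKK→AED: 1.93 × 1.18 × 0.493 = 1.12276
DKK→CNY→USD→DKK: 0.893 × 0.153 × 7.92 = 1.08210
AED→USD→DKK→AED: 0.269 × 7.92 × 0.493 = 1.05033
DKK→USD→CNY→DKK: 0.124 × 6.54 × 1.18 = 0.95693
AED→USD→CNY→AED: 0.269 × 6.54 × 0.528 = 0.92889
Maximum is AED→CNY→DKK→AED at 1.1228; arbitrage exists.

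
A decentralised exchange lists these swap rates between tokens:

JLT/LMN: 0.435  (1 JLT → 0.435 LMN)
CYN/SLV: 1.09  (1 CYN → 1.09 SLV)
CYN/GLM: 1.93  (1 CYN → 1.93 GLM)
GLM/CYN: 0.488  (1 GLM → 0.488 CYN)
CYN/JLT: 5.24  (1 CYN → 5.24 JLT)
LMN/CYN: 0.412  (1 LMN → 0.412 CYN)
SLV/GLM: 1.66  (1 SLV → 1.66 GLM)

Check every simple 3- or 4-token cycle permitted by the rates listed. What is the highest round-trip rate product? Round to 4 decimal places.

0.9391

CYN→JLT→LMN→CYN: 5.24 × 0.435 × 0.412 = 0.93911
CYN→SLV→GLM→CYN: 1.09 × 1.66 × 0.488 = 0.88299
Maximum is CYN→JLT→LMN→CYN at 0.9391; no arbitrage — every cycle loses value.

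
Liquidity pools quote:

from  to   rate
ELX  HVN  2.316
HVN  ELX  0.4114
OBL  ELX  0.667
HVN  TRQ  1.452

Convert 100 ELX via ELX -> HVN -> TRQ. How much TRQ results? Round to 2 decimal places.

336.28

100 ELX × 2.316 = 231.6 HVN
231.6 HVN × 1.452 = 336.2832 TRQ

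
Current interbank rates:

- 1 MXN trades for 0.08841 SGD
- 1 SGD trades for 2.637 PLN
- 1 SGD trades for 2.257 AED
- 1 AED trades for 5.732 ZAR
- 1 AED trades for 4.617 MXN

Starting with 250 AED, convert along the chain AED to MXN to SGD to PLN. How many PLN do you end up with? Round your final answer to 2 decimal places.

250 AED × 4.617 = 1154.25 MXN
1154.25 MXN × 0.08841 = 102.0472425 SGD
102.0472425 SGD × 2.637 = 269.0985784725 PLN

269.10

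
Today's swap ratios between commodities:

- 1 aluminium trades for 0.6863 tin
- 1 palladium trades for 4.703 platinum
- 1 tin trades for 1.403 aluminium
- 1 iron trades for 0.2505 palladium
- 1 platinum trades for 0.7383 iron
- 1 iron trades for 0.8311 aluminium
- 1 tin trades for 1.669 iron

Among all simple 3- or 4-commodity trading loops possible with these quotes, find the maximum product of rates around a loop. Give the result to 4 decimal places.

tin→iron→aluminium→tin: 1.669 × 0.8311 × 0.6863 = 0.95197
platinum→iron→palladium→platinum: 0.7383 × 0.2505 × 4.703 = 0.86979
Maximum is tin→iron→aluminium→tin at 0.9520; no arbitrage — every cycle loses value.

0.9520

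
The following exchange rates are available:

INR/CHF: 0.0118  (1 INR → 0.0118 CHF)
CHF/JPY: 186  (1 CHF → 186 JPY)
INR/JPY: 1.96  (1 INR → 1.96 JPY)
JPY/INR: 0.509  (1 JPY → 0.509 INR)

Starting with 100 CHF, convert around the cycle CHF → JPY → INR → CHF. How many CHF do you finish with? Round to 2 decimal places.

100 CHF × 186 = 18600 JPY
18600 JPY × 0.509 = 9467.4 INR
9467.4 INR × 0.0118 = 111.71532 CHF

111.72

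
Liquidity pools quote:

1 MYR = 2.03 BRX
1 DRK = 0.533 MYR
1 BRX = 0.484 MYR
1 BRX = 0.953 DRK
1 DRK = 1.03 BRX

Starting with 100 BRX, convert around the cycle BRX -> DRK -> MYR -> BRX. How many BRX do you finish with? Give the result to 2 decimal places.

100 BRX × 0.953 = 95.3 DRK
95.3 DRK × 0.533 = 50.7949 MYR
50.7949 MYR × 2.03 = 103.113647 BRX

103.11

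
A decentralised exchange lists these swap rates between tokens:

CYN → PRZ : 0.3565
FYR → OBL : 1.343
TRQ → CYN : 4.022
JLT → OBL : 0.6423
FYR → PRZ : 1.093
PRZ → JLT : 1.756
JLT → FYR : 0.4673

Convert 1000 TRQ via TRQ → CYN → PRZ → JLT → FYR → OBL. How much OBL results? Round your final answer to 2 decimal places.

1000 TRQ × 4.022 = 4022 CYN
4022 CYN × 0.3565 = 1433.843 PRZ
1433.843 PRZ × 1.756 = 2517.828308 JLT
2517.828308 JLT × 0.4673 = 1176.5811683284 FYR
1176.5811683284 FYR × 1.343 = 1580.1485090650412 OBL

1580.15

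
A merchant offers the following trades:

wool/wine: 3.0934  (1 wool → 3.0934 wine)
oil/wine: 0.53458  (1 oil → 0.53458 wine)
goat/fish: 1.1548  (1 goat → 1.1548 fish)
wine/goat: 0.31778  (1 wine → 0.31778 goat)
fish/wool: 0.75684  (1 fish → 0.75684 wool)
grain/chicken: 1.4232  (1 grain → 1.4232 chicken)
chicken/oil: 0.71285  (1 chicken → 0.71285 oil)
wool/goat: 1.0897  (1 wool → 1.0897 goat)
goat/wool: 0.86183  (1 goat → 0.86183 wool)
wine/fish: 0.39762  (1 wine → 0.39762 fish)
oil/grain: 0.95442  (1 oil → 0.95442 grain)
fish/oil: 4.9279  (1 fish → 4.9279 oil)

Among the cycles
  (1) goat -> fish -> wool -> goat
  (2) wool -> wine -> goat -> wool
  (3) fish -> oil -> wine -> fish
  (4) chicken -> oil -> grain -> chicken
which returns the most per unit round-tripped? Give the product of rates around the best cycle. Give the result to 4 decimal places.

1.0475

(1) 1.1548 × 0.75684 × 1.0897 = 0.95240
(2) 3.0934 × 0.31778 × 0.86183 = 0.84720
(3) 4.9279 × 0.53458 × 0.39762 = 1.04747
(4) 0.71285 × 0.95442 × 1.4232 = 0.96829
Highest is cycle (3) at 1.0475 (>1, arbitrage).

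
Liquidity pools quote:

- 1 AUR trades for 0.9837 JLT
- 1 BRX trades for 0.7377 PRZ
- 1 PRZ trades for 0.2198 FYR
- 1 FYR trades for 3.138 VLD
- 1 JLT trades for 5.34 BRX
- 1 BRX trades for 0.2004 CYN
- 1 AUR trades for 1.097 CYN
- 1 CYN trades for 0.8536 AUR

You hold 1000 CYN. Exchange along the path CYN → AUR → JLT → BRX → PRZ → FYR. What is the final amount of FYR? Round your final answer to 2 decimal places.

727.05

1000 CYN × 0.8536 = 853.6 AUR
853.6 AUR × 0.9837 = 839.68632 JLT
839.68632 JLT × 5.34 = 4483.9249488 BRX
4483.9249488 BRX × 0.7377 = 3307.79143472976 PRZ
3307.79143472976 PRZ × 0.2198 = 727.052557353601248 FYR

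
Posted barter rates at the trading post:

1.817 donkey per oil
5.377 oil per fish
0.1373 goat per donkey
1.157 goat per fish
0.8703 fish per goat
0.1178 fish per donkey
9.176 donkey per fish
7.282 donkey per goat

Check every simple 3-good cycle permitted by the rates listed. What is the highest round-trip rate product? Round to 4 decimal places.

1.1509

donkey→fish→oil→donkey: 0.1178 × 5.377 × 1.817 = 1.15091
donkey→goat→fish→donkey: 0.1373 × 0.8703 × 9.176 = 1.09646
donkey→fish→goat→donkey: 0.1178 × 1.157 × 7.282 = 0.99250
Maximum is donkey→fish→oil→donkey at 1.1509; arbitrage exists.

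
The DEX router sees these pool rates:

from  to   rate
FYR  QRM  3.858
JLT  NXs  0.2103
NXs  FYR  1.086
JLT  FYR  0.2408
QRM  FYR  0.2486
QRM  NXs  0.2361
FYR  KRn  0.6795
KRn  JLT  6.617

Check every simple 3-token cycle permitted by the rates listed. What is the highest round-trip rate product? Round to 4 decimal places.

1.0827

KRn→JLT→FYR→KRn: 6.617 × 0.2408 × 0.6795 = 1.08270
QRM→NXs→FYR→QRM: 0.2361 × 1.086 × 3.858 = 0.98921
Maximum is KRn→JLT→FYR→KRn at 1.0827; arbitrage exists.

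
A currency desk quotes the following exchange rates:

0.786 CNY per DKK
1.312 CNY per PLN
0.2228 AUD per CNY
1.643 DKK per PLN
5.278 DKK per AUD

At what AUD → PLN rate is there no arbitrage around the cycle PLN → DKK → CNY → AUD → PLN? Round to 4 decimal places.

3.4756

Known legs of the cycle: 1.643 × 0.786 × 0.2228 = 0.2877234744
For no arbitrage the full-cycle product must be 1, so the missing rate is 1 / 0.2877234744 ≈ 3.475559.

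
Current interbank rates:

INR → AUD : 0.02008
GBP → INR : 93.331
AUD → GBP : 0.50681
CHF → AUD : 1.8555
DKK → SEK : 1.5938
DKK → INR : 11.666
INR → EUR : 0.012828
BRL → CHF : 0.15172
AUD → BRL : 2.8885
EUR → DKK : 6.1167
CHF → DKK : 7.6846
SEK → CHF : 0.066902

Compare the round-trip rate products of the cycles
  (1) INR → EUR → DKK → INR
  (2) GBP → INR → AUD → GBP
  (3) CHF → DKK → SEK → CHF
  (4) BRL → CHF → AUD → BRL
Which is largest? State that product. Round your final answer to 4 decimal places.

0.9498

(1) 0.012828 × 6.1167 × 11.666 = 0.91537
(2) 93.331 × 0.02008 × 0.50681 = 0.94981
(3) 7.6846 × 1.5938 × 0.066902 = 0.81940
(4) 0.15172 × 1.8555 × 2.8885 = 0.81316
Highest is cycle (2) at 0.9498 (≤1, no arbitrage).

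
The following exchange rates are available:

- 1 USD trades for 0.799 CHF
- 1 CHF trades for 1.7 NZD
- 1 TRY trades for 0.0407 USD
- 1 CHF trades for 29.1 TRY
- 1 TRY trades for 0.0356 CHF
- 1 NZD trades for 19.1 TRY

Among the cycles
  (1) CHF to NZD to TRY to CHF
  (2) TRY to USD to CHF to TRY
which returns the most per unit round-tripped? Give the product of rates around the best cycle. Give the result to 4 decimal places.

1.1559

(1) 1.7 × 19.1 × 0.0356 = 1.15593
(2) 0.0407 × 0.799 × 29.1 = 0.94631
Highest is cycle (1) at 1.1559 (>1, arbitrage).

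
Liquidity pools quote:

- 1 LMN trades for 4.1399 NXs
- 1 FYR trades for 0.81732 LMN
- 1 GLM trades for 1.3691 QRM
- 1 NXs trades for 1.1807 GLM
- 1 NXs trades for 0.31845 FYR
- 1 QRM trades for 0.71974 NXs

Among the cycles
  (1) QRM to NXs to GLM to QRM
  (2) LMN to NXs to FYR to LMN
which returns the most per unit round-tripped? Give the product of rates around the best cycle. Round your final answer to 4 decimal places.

1.1635

(1) 0.71974 × 1.1807 × 1.3691 = 1.16346
(2) 4.1399 × 0.31845 × 0.81732 = 1.07751
Highest is cycle (1) at 1.1635 (>1, arbitrage).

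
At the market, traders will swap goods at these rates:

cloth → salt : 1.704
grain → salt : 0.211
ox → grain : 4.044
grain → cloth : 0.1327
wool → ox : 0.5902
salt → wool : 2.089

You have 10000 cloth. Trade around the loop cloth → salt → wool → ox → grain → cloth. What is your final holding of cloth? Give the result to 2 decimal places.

11274.29

10000 cloth × 1.704 = 17040 salt
17040 salt × 2.089 = 35596.56 wool
35596.56 wool × 0.5902 = 21009.089712 ox
21009.089712 ox × 4.044 = 84960.758795328 grain
84960.758795328 grain × 0.1327 = 11274.2926921400256 cloth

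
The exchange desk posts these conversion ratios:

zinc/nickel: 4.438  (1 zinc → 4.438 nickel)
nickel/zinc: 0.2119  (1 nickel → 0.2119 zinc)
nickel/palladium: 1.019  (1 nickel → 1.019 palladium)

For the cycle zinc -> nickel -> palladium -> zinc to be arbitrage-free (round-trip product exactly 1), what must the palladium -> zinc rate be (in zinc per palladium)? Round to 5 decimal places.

Known legs of the cycle: 4.438 × 1.019 = 4.522322
For no arbitrage the full-cycle product must be 1, so the missing rate is 1 / 4.522322 ≈ 0.2211253.

0.22113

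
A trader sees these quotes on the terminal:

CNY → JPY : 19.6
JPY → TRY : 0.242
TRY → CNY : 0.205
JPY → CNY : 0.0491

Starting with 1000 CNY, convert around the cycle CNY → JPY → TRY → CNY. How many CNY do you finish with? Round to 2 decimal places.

972.36

1000 CNY × 19.6 = 19600 JPY
19600 JPY × 0.242 = 4743.2 TRY
4743.2 TRY × 0.205 = 972.356 CNY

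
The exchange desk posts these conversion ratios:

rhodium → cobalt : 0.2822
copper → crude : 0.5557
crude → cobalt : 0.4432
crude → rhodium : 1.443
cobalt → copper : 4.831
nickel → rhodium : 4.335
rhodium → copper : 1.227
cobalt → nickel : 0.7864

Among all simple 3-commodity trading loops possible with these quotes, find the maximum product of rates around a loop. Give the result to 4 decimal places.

1.1898

copper→crude→cobalt→copper: 0.5557 × 0.4432 × 4.831 = 1.18981
copper→crude→rhodium→copper: 0.5557 × 1.443 × 1.227 = 0.98390
nickel→rhodium→cobalt→nickel: 4.335 × 0.2822 × 0.7864 = 0.96203
Maximum is copper→crude→cobalt→copper at 1.1898; arbitrage exists.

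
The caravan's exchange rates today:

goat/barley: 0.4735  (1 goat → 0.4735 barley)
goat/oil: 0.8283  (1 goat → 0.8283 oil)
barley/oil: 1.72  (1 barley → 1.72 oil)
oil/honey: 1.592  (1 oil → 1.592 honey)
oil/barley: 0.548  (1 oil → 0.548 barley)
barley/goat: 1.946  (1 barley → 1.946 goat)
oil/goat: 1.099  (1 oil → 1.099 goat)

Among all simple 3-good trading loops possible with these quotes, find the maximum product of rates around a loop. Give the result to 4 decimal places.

goat→barley→oil→goat: 0.4735 × 1.72 × 1.099 = 0.89505
goat→oil→barley→goat: 0.8283 × 0.548 × 1.946 = 0.88331
Maximum is goat→barley→oil→goat at 0.8950; no arbitrage — every cycle loses value.

0.8950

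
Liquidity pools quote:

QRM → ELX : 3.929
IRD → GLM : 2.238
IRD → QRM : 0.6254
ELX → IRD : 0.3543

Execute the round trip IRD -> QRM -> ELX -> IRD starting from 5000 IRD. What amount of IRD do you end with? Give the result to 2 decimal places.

4352.92

5000 IRD × 0.6254 = 3127 QRM
3127 QRM × 3.929 = 12285.983 ELX
12285.983 ELX × 0.3543 = 4352.9237769 IRD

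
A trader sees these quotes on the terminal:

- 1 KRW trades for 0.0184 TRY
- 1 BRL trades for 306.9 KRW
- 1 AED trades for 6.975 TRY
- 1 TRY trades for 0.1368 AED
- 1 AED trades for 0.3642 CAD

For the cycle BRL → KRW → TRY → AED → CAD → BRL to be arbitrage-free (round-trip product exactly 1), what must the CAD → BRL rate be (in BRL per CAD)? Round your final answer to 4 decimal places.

3.5543

Known legs of the cycle: 306.9 × 0.0184 × 0.1368 × 0.3642 = 0.2813460034176
For no arbitrage the full-cycle product must be 1, so the missing rate is 1 / 0.2813460034176 ≈ 3.554342.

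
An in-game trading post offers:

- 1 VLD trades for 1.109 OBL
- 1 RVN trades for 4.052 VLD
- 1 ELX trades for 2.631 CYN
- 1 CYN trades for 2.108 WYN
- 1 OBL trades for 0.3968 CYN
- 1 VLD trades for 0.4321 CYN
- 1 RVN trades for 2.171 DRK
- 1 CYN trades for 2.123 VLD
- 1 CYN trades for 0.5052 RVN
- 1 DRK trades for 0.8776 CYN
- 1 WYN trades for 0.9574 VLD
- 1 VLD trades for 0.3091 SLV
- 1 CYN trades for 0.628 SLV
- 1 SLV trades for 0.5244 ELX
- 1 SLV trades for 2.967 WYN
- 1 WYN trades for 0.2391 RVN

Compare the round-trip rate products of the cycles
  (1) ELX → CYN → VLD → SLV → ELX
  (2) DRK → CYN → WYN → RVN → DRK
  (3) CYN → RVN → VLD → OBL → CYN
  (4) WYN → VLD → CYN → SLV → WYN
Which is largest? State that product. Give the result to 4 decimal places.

(1) 2.631 × 2.123 × 0.3091 × 0.5244 = 0.90538
(2) 0.8776 × 2.108 × 0.2391 × 2.171 = 0.96030
(3) 0.5052 × 4.052 × 1.109 × 0.3968 = 0.90082
(4) 0.9574 × 0.4321 × 0.628 × 2.967 = 0.77082
Highest is cycle (2) at 0.9603 (≤1, no arbitrage).

0.9603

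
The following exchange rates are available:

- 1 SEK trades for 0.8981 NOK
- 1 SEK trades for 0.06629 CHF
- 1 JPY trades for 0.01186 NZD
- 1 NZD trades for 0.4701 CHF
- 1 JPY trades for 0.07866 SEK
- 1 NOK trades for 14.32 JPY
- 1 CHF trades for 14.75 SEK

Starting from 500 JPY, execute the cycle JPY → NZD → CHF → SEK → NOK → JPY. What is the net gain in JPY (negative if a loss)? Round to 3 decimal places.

28.816

500 JPY × 0.01186 = 5.93 NZD
5.93 NZD × 0.4701 = 2.787693 CHF
2.787693 CHF × 14.75 = 41.11847175 SEK
41.11847175 SEK × 0.8981 = 36.928499478675 NOK
36.928499478675 NOK × 14.32 = 528.816112534626 JPY
Net change: 528.816112534626 − 500 = 28.816112534626 JPY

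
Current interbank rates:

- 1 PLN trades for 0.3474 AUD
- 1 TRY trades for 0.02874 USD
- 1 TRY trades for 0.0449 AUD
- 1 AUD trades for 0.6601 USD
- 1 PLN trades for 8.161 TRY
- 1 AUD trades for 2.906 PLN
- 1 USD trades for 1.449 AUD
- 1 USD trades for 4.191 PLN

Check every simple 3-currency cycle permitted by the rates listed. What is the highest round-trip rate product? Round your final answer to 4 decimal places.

1.0648

PLN→TRY→AUD→PLN: 8.161 × 0.0449 × 2.906 = 1.06484
USD→PLN→TRY→USD: 4.191 × 8.161 × 0.02874 = 0.98299
USD→PLN→AUD→USD: 4.191 × 0.3474 × 0.6601 = 0.96107
Maximum is PLN→TRY→AUD→PLN at 1.0648; arbitrage exists.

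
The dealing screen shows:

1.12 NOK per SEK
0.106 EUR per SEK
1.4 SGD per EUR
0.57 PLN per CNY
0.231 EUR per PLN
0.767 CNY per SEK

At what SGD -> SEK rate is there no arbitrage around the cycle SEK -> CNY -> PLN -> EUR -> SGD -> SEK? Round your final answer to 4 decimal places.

Known legs of the cycle: 0.767 × 0.57 × 0.231 × 1.4 = 0.141387246
For no arbitrage the full-cycle product must be 1, so the missing rate is 1 / 0.141387246 ≈ 7.072774.

7.0728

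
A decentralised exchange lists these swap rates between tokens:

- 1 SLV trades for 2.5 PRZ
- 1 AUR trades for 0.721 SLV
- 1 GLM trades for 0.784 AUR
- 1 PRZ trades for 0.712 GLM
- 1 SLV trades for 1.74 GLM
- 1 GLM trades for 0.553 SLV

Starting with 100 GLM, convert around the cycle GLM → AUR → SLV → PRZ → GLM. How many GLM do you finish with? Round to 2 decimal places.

100 GLM × 0.784 = 78.4 AUR
78.4 AUR × 0.721 = 56.5264 SLV
56.5264 SLV × 2.5 = 141.316 PRZ
141.316 PRZ × 0.712 = 100.616992 GLM

100.62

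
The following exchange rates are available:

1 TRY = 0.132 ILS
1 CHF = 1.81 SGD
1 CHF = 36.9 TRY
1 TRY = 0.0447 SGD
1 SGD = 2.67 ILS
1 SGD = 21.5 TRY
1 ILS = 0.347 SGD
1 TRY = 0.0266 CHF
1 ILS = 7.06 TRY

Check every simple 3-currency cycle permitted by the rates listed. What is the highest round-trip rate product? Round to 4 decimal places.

CHF→SGD→TRY→CHF: 1.81 × 21.5 × 0.0266 = 1.03514
ILS→SGD→TRY→ILS: 0.347 × 21.5 × 0.132 = 0.98479
ILS→TRY→SGD→ILS: 7.06 × 0.0447 × 2.67 = 0.84260
Maximum is CHF→SGD→TRY→CHF at 1.0351; arbitrage exists.

1.0351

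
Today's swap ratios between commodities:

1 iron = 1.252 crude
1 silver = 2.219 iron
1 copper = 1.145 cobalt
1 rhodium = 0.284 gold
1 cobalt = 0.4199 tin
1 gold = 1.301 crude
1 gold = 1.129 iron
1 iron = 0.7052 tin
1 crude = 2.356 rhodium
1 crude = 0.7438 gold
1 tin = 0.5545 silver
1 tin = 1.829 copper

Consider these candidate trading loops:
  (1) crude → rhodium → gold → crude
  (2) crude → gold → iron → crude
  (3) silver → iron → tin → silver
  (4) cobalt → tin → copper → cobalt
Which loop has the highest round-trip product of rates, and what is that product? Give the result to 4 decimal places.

(1) 2.356 × 0.284 × 1.301 = 0.87050
(2) 0.7438 × 1.129 × 1.252 = 1.05137
(3) 2.219 × 0.7052 × 0.5545 = 0.86770
(4) 0.4199 × 1.829 × 1.145 = 0.87936
Highest is cycle (2) at 1.0514 (>1, arbitrage).

1.0514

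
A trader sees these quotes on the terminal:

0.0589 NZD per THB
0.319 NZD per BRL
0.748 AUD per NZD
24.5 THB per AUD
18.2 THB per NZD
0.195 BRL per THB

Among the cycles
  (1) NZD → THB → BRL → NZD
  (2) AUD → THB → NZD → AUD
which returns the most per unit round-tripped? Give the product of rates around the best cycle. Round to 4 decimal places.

1.1321

(1) 18.2 × 0.195 × 0.319 = 1.13213
(2) 24.5 × 0.0589 × 0.748 = 1.07940
Highest is cycle (1) at 1.1321 (>1, arbitrage).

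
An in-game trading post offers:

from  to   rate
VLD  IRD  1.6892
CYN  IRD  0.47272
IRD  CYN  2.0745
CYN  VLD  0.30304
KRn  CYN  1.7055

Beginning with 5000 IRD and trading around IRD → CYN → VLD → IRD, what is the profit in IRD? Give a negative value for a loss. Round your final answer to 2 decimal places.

5000 IRD × 2.0745 = 10372.5 CYN
10372.5 CYN × 0.30304 = 3143.2824 VLD
3143.2824 VLD × 1.6892 = 5309.63263008 IRD
Net change: 5309.63263008 − 5000 = 309.63263008 IRD

309.63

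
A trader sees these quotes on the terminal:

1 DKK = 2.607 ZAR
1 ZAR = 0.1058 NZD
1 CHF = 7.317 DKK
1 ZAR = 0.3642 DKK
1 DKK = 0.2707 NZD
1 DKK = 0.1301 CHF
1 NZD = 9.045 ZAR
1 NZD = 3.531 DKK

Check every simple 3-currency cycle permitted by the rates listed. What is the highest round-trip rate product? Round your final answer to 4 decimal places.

NZD→DKK→ZAR→NZD: 3.531 × 2.607 × 0.1058 = 0.97392
NZD→ZAR→DKK→NZD: 9.045 × 0.3642 × 0.2707 = 0.89174
Maximum is NZD→DKK→ZAR→NZD at 0.9739; no arbitrage — every cycle loses value.

0.9739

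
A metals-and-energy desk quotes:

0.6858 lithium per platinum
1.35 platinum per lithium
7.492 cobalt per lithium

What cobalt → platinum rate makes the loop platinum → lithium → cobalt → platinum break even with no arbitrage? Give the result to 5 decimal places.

0.19463

Known legs of the cycle: 0.6858 × 7.492 = 5.1380136
For no arbitrage the full-cycle product must be 1, so the missing rate is 1 / 5.1380136 ≈ 0.1946277.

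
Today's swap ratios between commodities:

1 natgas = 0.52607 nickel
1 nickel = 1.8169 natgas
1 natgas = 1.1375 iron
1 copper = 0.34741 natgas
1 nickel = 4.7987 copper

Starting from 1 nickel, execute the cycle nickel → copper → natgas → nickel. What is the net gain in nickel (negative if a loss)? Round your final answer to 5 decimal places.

1 nickel × 4.7987 = 4.7987 copper
4.7987 copper × 0.34741 = 1.667116367 natgas
1.667116367 natgas × 0.52607 = 0.87701990718769 nickel
Net change: 0.87701990718769 − 1 = -0.12298009281231 nickel

-0.12298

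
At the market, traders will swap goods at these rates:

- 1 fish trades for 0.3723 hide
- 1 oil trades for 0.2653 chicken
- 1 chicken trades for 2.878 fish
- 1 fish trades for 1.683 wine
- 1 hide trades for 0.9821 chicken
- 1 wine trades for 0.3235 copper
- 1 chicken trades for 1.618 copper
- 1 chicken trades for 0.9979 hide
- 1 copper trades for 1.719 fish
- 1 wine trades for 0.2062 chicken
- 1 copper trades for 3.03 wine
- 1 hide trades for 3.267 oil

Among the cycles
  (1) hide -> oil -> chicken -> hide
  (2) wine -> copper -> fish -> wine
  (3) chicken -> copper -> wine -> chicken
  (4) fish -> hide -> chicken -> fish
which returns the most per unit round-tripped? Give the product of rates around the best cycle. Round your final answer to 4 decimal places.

1.0523

(1) 3.267 × 0.2653 × 0.9979 = 0.86491
(2) 0.3235 × 1.719 × 1.683 = 0.93591
(3) 1.618 × 3.03 × 0.2062 = 1.01090
(4) 0.3723 × 0.9821 × 2.878 = 1.05230
Highest is cycle (4) at 1.0523 (>1, arbitrage).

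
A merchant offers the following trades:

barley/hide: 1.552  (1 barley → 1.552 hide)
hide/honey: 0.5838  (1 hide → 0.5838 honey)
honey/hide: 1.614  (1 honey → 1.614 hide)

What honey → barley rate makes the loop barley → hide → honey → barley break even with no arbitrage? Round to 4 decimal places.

1.1037

Known legs of the cycle: 1.552 × 0.5838 = 0.9060576
For no arbitrage the full-cycle product must be 1, so the missing rate is 1 / 0.9060576 ≈ 1.103683.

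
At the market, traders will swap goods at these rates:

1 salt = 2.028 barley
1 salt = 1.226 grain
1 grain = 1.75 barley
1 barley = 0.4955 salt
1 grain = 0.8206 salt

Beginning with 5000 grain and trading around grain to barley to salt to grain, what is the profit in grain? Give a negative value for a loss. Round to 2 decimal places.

5000 grain × 1.75 = 8750 barley
8750 barley × 0.4955 = 4335.625 salt
4335.625 salt × 1.226 = 5315.47625 grain
Net change: 5315.47625 − 5000 = 315.47625 grain

315.48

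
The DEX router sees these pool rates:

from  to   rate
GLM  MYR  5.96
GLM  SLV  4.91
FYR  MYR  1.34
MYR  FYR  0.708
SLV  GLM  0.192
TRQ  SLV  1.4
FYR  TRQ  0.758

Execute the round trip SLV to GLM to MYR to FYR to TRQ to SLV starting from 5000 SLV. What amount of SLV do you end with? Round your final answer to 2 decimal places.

4298.81

5000 SLV × 0.192 = 960 GLM
960 GLM × 5.96 = 5721.6 MYR
5721.6 MYR × 0.708 = 4050.8928 FYR
4050.8928 FYR × 0.758 = 3070.5767424 TRQ
3070.5767424 TRQ × 1.4 = 4298.80743936 SLV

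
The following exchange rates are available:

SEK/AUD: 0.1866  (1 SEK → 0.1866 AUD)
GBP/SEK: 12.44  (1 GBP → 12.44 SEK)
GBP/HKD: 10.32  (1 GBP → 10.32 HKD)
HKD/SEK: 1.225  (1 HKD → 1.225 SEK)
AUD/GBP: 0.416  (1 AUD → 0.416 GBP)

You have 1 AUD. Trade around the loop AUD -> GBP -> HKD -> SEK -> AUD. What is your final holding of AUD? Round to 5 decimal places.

1 AUD × 0.416 = 0.416 GBP
0.416 GBP × 10.32 = 4.29312 HKD
4.29312 HKD × 1.225 = 5.259072 SEK
5.259072 SEK × 0.1866 = 0.9813428352 AUD

0.98134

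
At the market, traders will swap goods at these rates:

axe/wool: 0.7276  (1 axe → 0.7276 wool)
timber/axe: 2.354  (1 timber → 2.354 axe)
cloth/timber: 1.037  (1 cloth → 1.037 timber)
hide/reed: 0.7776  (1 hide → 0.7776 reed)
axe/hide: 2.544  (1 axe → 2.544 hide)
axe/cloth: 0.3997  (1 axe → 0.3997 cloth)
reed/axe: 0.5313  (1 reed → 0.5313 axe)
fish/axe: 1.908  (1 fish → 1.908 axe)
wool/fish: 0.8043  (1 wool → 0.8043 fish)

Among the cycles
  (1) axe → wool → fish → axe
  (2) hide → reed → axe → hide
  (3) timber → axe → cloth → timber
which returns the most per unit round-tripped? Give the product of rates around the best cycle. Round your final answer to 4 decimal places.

(1) 0.7276 × 0.8043 × 1.908 = 1.11658
(2) 0.7776 × 0.5313 × 2.544 = 1.05103
(3) 2.354 × 0.3997 × 1.037 = 0.97571
Highest is cycle (1) at 1.1166 (>1, arbitrage).

1.1166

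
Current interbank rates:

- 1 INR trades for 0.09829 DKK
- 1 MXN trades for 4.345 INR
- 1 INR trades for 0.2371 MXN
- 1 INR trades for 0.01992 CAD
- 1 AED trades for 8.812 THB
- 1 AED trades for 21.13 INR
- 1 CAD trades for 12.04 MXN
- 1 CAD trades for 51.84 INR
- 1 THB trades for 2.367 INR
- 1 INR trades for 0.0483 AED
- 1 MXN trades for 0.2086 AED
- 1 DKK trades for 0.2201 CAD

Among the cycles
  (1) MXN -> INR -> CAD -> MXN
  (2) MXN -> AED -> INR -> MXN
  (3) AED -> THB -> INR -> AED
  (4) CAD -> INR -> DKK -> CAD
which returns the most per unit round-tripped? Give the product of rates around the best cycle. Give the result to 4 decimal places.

1.1215

(1) 4.345 × 0.01992 × 12.04 = 1.04209
(2) 0.2086 × 21.13 × 0.2371 = 1.04507
(3) 8.812 × 2.367 × 0.0483 = 1.00744
(4) 51.84 × 0.09829 × 0.2201 = 1.12149
Highest is cycle (4) at 1.1215 (>1, arbitrage).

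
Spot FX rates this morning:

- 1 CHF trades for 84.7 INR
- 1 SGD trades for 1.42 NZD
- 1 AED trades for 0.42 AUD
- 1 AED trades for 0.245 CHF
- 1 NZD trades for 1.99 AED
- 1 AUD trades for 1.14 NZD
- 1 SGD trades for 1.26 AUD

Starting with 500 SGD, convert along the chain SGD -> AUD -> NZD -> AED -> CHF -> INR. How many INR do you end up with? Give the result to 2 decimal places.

500 SGD × 1.26 = 630 AUD
630 AUD × 1.14 = 718.2 NZD
718.2 NZD × 1.99 = 1429.218 AED
1429.218 AED × 0.245 = 350.15841 CHF
350.15841 CHF × 84.7 = 29658.417327 INR

29658.42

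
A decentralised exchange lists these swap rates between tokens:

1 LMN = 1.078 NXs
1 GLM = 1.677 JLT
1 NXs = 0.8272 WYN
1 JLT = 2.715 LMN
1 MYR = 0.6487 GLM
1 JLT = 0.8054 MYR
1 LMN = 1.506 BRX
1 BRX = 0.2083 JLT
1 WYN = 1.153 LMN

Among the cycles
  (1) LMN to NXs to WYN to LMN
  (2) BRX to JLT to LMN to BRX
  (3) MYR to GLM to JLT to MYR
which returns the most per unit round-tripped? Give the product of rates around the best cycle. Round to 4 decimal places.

1.0282

(1) 1.078 × 0.8272 × 1.153 = 1.02816
(2) 0.2083 × 2.715 × 1.506 = 0.85169
(3) 0.6487 × 1.677 × 0.8054 = 0.87617
Highest is cycle (1) at 1.0282 (>1, arbitrage).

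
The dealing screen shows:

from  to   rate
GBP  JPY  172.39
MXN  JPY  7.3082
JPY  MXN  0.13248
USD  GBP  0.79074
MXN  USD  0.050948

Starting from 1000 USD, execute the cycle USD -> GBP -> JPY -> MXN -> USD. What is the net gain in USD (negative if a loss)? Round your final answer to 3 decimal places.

-79.925

1000 USD × 0.79074 = 790.74 GBP
790.74 GBP × 172.39 = 136315.6686 JPY
136315.6686 JPY × 0.13248 = 18059.099776128 MXN
18059.099776128 MXN × 0.050948 = 920.075015394169344 USD
Net change: 920.075015394169344 − 1000 = -79.924984605830656 USD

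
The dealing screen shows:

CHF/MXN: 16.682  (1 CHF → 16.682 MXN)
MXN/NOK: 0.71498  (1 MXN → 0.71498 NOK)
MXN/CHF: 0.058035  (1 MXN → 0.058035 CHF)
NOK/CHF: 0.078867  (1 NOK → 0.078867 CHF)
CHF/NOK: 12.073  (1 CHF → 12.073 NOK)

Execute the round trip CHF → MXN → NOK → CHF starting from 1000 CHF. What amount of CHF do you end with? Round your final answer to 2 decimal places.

1000 CHF × 16.682 = 16682 MXN
16682 MXN × 0.71498 = 11927.29636 NOK
11927.29636 NOK × 0.078867 = 940.67008202412 CHF

940.67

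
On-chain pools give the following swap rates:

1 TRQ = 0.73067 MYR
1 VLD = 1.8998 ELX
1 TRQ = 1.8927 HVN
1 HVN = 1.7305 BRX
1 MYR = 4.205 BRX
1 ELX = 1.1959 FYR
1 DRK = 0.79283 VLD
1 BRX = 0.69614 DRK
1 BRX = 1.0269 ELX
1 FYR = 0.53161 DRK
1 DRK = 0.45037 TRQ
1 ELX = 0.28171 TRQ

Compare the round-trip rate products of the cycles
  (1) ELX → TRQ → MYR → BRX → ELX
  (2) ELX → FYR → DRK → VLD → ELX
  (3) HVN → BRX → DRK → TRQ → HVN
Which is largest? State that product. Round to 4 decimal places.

1.0269

(1) 0.28171 × 0.73067 × 4.205 × 1.0269 = 0.88883
(2) 1.1959 × 0.53161 × 0.79283 × 1.8998 = 0.95758
(3) 1.7305 × 0.69614 × 0.45037 × 1.8927 = 1.02688
Highest is cycle (3) at 1.0269 (>1, arbitrage).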